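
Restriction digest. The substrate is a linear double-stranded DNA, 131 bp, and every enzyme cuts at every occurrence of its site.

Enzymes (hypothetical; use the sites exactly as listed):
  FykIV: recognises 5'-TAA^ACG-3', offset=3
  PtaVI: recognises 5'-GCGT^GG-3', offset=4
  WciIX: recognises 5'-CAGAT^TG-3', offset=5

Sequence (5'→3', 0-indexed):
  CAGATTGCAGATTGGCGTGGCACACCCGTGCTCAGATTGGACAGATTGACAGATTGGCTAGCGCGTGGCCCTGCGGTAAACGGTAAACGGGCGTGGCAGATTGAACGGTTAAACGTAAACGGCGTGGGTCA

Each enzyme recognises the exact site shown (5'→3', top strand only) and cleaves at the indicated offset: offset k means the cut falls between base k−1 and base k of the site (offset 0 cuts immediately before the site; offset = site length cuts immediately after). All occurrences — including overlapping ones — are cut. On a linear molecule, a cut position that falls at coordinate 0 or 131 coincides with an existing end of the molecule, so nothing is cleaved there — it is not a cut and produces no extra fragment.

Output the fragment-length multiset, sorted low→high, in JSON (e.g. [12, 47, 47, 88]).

[5,6,6,6,7,7,7,7,8,8,9,11,12,13,19]

Per-enzyme occurrences:
  FykIV TAAACG/3: at [76, 83, 109, 115] ⇒ [79, 86, 112, 118]
  PtaVI GCGTGG/4: at [14, 62, 90, 121] ⇒ [18, 66, 94, 125]
  WciIX CAGATTG/5: at [0, 7, 32, 41, 49, 96] ⇒ [5, 12, 37, 46, 54, 101]

Pooled cuts: [5, 12, 18, 37, 46, 54, 66, 79, 86, 94, 101, 112, 118, 125]

Fragment lengths:
  [0,5): 5 bp
  [5,12): 7 bp
  [12,18): 6 bp
  [18,37): 19 bp
  [37,46): 9 bp
  [46,54): 8 bp
  [54,66): 12 bp
  [66,79): 13 bp
  [79,86): 7 bp
  [86,94): 8 bp
  [94,101): 7 bp
  [101,112): 11 bp
  [112,118): 6 bp
  [118,125): 7 bp
  [125,131): 6 bp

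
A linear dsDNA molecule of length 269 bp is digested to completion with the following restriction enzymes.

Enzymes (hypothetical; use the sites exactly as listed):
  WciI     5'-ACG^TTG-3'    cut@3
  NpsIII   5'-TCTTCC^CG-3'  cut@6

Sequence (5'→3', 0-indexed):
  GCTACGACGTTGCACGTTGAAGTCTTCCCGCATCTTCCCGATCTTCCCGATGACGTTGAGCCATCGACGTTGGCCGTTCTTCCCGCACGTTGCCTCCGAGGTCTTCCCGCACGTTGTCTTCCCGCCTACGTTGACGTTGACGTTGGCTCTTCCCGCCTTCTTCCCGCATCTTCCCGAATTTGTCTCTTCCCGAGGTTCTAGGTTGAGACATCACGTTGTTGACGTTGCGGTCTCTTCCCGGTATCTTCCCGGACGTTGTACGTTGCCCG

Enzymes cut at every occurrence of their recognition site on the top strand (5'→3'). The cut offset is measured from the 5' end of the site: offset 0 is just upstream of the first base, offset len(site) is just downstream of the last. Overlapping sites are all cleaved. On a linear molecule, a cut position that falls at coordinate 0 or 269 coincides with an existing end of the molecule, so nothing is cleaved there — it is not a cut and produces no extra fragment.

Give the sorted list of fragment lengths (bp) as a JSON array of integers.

[6,6,6,6,6,7,7,7,8,8,9,9,9,9,10,10,11,11,11,12,14,14,14,16,18,25]

Scan for sites:
  WciI ACGTTG/3: at [6, 13, 52, 66, 86, 110, 127, 133, 139, 212, 221, 252, 259] ⇒ [9, 16, 55, 69, 89, 113, 130, 136, 142, 215, 224, 255, 262]
  NpsIII TCTTCCCG/6: at [22, 32, 41, 77, 101, 116, 147, 158, 168, 184, 232, 243] ⇒ [28, 38, 47, 83, 107, 122, 153, 164, 174, 190, 238, 249]

Pooled cuts: [9, 16, 28, 38, 47, 55, 69, 83, 89, 107, 113, 122, 130, 136, 142, 153, 164, 174, 190, 215, 224, 238, 249, 255, 262]

Fragments:
  [0,9): 9 bp
  [9,16): 7 bp
  [16,28): 12 bp
  [28,38): 10 bp
  [38,47): 9 bp
  [47,55): 8 bp
  [55,69): 14 bp
  [69,83): 14 bp
  [83,89): 6 bp
  [89,107): 18 bp
  [107,113): 6 bp
  [113,122): 9 bp
  [122,130): 8 bp
  [130,136): 6 bp
  [136,142): 6 bp
  [142,153): 11 bp
  [153,164): 11 bp
  [164,174): 10 bp
  [174,190): 16 bp
  [190,215): 25 bp
  [215,224): 9 bp
  [224,238): 14 bp
  [238,249): 11 bp
  [249,255): 6 bp
  [255,262): 7 bp
  [262,269): 7 bp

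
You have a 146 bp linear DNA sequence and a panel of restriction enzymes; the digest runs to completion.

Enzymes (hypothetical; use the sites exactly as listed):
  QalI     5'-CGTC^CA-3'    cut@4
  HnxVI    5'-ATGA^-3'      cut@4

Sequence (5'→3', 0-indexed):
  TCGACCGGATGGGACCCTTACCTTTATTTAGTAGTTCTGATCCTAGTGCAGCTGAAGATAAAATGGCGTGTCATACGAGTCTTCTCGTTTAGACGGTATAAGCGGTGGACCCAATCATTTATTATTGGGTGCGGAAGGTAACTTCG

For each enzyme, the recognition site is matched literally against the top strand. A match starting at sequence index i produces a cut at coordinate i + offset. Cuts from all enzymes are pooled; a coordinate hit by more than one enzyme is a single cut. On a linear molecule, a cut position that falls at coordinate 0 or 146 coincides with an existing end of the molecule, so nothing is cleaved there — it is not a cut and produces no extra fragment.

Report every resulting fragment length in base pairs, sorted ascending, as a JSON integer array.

[146]

Per-enzyme occurrences:
  QalI (CGTCCA, off=4): no sites
  HnxVI (ATGA, off=4): no sites

All cut coordinates (distinct, sorted): ∅

Fragments:
  no cuts → one linear fragment of 146 bp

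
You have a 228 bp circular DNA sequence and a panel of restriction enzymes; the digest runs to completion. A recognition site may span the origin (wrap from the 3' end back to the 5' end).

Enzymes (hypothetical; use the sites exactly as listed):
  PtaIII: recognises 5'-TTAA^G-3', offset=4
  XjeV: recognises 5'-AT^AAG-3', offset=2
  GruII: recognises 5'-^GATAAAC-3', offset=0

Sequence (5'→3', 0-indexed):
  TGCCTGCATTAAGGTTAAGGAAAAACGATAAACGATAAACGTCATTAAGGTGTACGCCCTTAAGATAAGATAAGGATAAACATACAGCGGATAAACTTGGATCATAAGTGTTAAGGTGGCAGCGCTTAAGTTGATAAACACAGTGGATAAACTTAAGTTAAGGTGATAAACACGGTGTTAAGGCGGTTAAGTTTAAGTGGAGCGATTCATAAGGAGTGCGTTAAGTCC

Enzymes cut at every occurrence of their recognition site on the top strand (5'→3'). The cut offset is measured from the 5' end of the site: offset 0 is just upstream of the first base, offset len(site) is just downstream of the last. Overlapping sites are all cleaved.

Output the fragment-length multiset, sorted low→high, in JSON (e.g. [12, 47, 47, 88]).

Site scan:
  PtaIII TTAAG/4: at [8, 14, 44, 59, 110, 125, 152, 157, 177, 186, 192, 220] ⇒ [12, 18, 48, 63, 114, 129, 156, 161, 181, 190, 196, 224]
  XjeV ATAAG/2: at [64, 69, 103, 208] ⇒ [66, 71, 105, 210]
  GruII GATAAAC/0: at [26, 33, 74, 89, 132, 145, 164] ⇒ [26, 33, 74, 89, 132, 145, 164]

All cut coordinates (distinct, sorted): [12, 18, 26, 33, 48, 63, 66, 71, 74, 89, 105, 114, 129, 132, 145, 156, 161, 164, 181, 190, 196, 210, 224]

Fragment lengths:
  12→18: 6 bp
  18→26: 8 bp
  26→33: 7 bp
  33→48: 15 bp
  48→63: 15 bp
  63→66: 3 bp
  66→71: 5 bp
  71→74: 3 bp
  74→89: 15 bp
  89→105: 16 bp
  105→114: 9 bp
  114→129: 15 bp
  129→132: 3 bp
  132→145: 13 bp
  145→156: 11 bp
  156→161: 5 bp
  161→164: 3 bp
  164→181: 17 bp
  181→190: 9 bp
  190→196: 6 bp
  196→210: 14 bp
  210→224: 14 bp
  224→12 (wrap): 228-224+12 = 16 bp

[3,3,3,3,5,5,6,6,7,8,9,9,11,13,14,14,15,15,15,15,16,16,17]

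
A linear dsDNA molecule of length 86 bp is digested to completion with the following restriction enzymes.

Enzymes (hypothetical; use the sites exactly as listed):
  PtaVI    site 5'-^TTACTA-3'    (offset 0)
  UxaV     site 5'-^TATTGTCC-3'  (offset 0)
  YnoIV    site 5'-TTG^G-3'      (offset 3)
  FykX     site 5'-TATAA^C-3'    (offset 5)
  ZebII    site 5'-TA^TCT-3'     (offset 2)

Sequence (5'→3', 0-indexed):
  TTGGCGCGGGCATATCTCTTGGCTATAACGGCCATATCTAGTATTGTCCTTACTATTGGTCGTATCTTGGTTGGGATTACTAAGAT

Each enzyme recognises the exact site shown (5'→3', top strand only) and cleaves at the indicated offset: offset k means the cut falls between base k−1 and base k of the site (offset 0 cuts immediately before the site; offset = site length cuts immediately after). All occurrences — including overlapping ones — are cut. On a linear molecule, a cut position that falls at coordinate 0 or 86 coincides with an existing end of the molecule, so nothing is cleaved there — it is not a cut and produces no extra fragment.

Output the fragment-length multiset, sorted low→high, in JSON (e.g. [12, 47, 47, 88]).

[3,3,4,5,5,6,7,7,8,8,9,10,11]

Per-enzyme occurrences:
  PtaVI TTACTA/0: at [49, 76] ⇒ [49, 76]
  UxaV TATTGTCC/0: at [41] ⇒ [41]
  YnoIV TTGG/3: at [0, 18, 55, 66, 70] ⇒ [3, 21, 58, 69, 73]
  FykX TATAAC/5: at [23] ⇒ [28]
  ZebII TATCT/2: at [12, 34, 62] ⇒ [14, 36, 64]

Pooled cuts: [3, 14, 21, 28, 36, 41, 49, 58, 64, 69, 73, 76]

Fragments:
  [0,3): 3 bp
  [3,14): 11 bp
  [14,21): 7 bp
  [21,28): 7 bp
  [28,36): 8 bp
  [36,41): 5 bp
  [41,49): 8 bp
  [49,58): 9 bp
  [58,64): 6 bp
  [64,69): 5 bp
  [69,73): 4 bp
  [73,76): 3 bp
  [76,86): 10 bp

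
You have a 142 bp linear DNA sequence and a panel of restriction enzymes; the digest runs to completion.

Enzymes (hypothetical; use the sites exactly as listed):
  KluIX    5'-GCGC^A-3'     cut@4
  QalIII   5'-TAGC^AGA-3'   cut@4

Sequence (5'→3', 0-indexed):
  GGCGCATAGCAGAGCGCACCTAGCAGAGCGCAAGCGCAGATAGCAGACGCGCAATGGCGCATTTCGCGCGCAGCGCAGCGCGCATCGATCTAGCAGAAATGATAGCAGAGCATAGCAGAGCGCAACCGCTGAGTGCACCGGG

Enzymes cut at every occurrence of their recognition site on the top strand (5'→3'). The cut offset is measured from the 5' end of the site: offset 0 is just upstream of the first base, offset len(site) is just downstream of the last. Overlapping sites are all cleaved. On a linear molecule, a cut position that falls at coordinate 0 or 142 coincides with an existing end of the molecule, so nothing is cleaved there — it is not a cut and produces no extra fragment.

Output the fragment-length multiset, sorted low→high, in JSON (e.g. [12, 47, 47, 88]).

Per-enzyme occurrences:
  KluIX (GCGCA, off=4): starts [1, 13, 27, 33, 48, 56, 67, 72, 79, 119] → cuts [5, 17, 31, 37, 52, 60, 71, 76, 83, 123]
  QalIII (TAGCAGA, off=4): starts [6, 20, 40, 90, 102, 112] → cuts [10, 24, 44, 94, 106, 116]

Pooled cuts: [5, 10, 17, 24, 31, 37, 44, 52, 60, 71, 76, 83, 94, 106, 116, 123]

Fragment lengths:
  [0,5): 5 bp
  [5,10): 5 bp
  [10,17): 7 bp
  [17,24): 7 bp
  [24,31): 7 bp
  [31,37): 6 bp
  [37,44): 7 bp
  [44,52): 8 bp
  [52,60): 8 bp
  [60,71): 11 bp
  [71,76): 5 bp
  [76,83): 7 bp
  [83,94): 11 bp
  [94,106): 12 bp
  [106,116): 10 bp
  [116,123): 7 bp
  [123,142): 19 bp

[5,5,5,6,7,7,7,7,7,7,8,8,10,11,11,12,19]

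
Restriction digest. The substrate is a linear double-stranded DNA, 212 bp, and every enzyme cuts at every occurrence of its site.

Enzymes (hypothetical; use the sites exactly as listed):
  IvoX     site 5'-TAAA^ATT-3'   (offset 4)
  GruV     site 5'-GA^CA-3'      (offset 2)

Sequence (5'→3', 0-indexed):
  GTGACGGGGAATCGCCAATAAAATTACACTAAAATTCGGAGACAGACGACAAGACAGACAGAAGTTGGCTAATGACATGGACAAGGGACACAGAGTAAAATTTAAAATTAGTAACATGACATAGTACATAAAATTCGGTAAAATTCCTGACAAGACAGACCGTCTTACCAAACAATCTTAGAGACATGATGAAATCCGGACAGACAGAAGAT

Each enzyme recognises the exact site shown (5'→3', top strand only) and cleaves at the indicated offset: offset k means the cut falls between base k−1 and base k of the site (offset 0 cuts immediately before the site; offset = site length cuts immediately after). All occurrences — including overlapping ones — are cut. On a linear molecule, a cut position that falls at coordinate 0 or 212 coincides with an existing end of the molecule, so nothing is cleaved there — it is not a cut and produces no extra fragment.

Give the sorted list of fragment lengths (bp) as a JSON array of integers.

[4,4,5,5,6,7,7,7,8,8,9,10,11,11,13,13,16,17,22,29]

Scan for sites:
  IvoX TAAAATT/4: at [18, 29, 95, 102, 128, 138] ⇒ [22, 33, 99, 106, 132, 142]
  GruV GACA/2: at [40, 47, 52, 56, 73, 79, 86, 117, 148, 153, 182, 198, 202] ⇒ [42, 49, 54, 58, 75, 81, 88, 119, 150, 155, 184, 200, 204]

Pooled cuts: [22, 33, 42, 49, 54, 58, 75, 81, 88, 99, 106, 119, 132, 142, 150, 155, 184, 200, 204]

Fragment lengths:
  [0,22): 22 bp
  [22,33): 11 bp
  [33,42): 9 bp
  [42,49): 7 bp
  [49,54): 5 bp
  [54,58): 4 bp
  [58,75): 17 bp
  [75,81): 6 bp
  [81,88): 7 bp
  [88,99): 11 bp
  [99,106): 7 bp
  [106,119): 13 bp
  [119,132): 13 bp
  [132,142): 10 bp
  [142,150): 8 bp
  [150,155): 5 bp
  [155,184): 29 bp
  [184,200): 16 bp
  [200,204): 4 bp
  [204,212): 8 bp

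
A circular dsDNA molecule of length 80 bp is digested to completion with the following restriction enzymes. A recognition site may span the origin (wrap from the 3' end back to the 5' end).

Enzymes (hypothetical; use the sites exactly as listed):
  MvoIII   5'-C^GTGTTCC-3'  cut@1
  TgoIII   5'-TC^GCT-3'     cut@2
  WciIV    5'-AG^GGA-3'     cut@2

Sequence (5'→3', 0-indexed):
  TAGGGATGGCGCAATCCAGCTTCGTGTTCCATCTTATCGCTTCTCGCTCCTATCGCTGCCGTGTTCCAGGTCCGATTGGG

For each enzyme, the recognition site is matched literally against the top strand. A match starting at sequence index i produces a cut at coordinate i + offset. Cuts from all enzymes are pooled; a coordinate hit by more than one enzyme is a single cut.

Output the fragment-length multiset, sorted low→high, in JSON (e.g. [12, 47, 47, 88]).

Site scan:
  MvoIII (CGTGTTCC, off=1): starts [22, 59] → cuts [23, 60]
  TgoIII (TCGCT, off=2): starts [36, 43, 52] → cuts [38, 45, 54]
  WciIV (AGGGA, off=2): starts [1] → cuts [3]

Pooled cuts: [3, 23, 38, 45, 54, 60]

Fragment lengths:
  3→23: 20 bp
  23→38: 15 bp
  38→45: 7 bp
  45→54: 9 bp
  54→60: 6 bp
  60→3 (wrap): 80-60+3 = 23 bp

[6,7,9,15,20,23]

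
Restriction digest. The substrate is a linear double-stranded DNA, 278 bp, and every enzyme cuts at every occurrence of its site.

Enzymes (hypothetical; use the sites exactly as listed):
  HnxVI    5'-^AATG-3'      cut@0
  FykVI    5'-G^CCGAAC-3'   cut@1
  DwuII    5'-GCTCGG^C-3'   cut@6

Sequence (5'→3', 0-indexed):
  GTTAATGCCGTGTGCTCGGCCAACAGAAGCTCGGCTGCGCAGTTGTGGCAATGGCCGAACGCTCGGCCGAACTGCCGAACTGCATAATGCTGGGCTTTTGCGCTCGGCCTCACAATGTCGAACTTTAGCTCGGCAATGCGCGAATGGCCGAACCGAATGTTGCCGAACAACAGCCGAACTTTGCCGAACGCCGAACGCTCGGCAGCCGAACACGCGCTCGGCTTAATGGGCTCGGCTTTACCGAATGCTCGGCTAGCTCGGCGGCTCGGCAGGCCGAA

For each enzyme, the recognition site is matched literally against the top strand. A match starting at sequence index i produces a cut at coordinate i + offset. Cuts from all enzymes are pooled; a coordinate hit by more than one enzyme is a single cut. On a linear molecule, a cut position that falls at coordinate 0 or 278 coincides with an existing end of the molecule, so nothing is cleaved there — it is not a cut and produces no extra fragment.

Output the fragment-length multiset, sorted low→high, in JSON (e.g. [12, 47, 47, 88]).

[1,3,3,3,5,5,6,7,7,8,8,8,8,8,9,9,9,10,11,11,11,12,12,15,15,16,16,20,22]

Scan for sites:
  HnxVI AATG/0: at [3, 49, 85, 113, 134, 142, 155, 224, 243] ⇒ [3, 49, 85, 113, 134, 142, 155, 224, 243]
  FykVI GCCGAAC/1: at [53, 65, 73, 146, 161, 172, 182, 189, 204] ⇒ [54, 66, 74, 147, 162, 173, 183, 190, 205]
  DwuII GCTCGGC/6: at [13, 28, 60, 101, 127, 196, 215, 229, 246, 255, 263] ⇒ [19, 34, 66, 107, 133, 202, 221, 235, 252, 261, 269]

All cut coordinates (distinct, sorted): [3, 19, 34, 49, 54, 66, 74, 85, 107, 113, 133, 134, 142, 147, 155, 162, 173, 183, 190, 202, 205, 221, 224, 235, 243, 252, 261, 269]

Fragment lengths:
  [0,3): 3 bp
  [3,19): 16 bp
  [19,34): 15 bp
  [34,49): 15 bp
  [49,54): 5 bp
  [54,66): 12 bp
  [66,74): 8 bp
  [74,85): 11 bp
  [85,107): 22 bp
  [107,113): 6 bp
  [113,133): 20 bp
  [133,134): 1 bp
  [134,142): 8 bp
  [142,147): 5 bp
  [147,155): 8 bp
  [155,162): 7 bp
  [162,173): 11 bp
  [173,183): 10 bp
  [183,190): 7 bp
  [190,202): 12 bp
  [202,205): 3 bp
  [205,221): 16 bp
  [221,224): 3 bp
  [224,235): 11 bp
  [235,243): 8 bp
  [243,252): 9 bp
  [252,261): 9 bp
  [261,269): 8 bp
  [269,278): 9 bp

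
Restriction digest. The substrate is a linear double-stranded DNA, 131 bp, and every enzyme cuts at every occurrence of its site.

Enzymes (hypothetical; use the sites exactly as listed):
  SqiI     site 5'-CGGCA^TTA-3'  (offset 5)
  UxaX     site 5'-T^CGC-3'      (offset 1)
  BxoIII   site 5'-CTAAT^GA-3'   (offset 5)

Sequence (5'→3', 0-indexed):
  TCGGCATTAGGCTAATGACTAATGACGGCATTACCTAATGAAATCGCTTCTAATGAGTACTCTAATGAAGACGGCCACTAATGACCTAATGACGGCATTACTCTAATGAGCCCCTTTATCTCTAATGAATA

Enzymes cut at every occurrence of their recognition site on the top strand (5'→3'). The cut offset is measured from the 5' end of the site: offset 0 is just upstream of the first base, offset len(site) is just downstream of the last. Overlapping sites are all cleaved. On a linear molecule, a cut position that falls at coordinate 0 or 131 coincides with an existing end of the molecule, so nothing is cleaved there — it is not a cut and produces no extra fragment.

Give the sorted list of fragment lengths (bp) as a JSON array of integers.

Site scan:
  SqiI (CGGCATTA, off=5): starts [1, 25, 92] → cuts [6, 30, 97]
  UxaX (TCGC, off=1): starts [43] → cuts [44]
  BxoIII (CTAATGA, off=5): starts [11, 18, 34, 49, 61, 77, 85, 102, 121] → cuts [16, 23, 39, 54, 66, 82, 90, 107, 126]

Pooled cuts: [6, 16, 23, 30, 39, 44, 54, 66, 82, 90, 97, 107, 126]

Fragment lengths:
  [0,6): 6 bp
  [6,16): 10 bp
  [16,23): 7 bp
  [23,30): 7 bp
  [30,39): 9 bp
  [39,44): 5 bp
  [44,54): 10 bp
  [54,66): 12 bp
  [66,82): 16 bp
  [82,90): 8 bp
  [90,97): 7 bp
  [97,107): 10 bp
  [107,126): 19 bp
  [126,131): 5 bp

[5,5,6,7,7,7,8,9,10,10,10,12,16,19]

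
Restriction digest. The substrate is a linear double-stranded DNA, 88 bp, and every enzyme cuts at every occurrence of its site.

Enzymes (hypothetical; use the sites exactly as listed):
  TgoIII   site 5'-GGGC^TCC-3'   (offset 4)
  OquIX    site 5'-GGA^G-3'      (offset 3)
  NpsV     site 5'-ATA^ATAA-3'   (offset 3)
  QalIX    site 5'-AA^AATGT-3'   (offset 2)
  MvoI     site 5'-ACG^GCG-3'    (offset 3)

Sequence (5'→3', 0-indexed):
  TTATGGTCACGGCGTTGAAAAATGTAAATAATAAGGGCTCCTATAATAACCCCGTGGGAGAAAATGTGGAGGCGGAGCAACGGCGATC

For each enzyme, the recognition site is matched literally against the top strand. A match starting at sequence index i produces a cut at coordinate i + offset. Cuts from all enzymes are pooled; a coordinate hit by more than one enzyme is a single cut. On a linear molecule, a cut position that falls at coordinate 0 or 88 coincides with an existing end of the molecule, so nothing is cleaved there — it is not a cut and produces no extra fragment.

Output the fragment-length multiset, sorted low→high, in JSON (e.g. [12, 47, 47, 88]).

[3,6,6,6,7,8,8,9,10,11,14]

Site scan:
  TgoIII (GGGCTCC, off=4): starts [34] → cuts [38]
  OquIX (GGAG, off=3): starts [56, 67, 73] → cuts [59, 70, 76]
  NpsV (ATAATAA, off=3): starts [27, 42] → cuts [30, 45]
  QalIX (AAAATGT, off=2): starts [18, 60] → cuts [20, 62]
  MvoI (ACGGCG, off=3): starts [8, 79] → cuts [11, 82]

All cut coordinates (distinct, sorted): [11, 20, 30, 38, 45, 59, 62, 70, 76, 82]

Fragments:
  [0,11): 11 bp
  [11,20): 9 bp
  [20,30): 10 bp
  [30,38): 8 bp
  [38,45): 7 bp
  [45,59): 14 bp
  [59,62): 3 bp
  [62,70): 8 bp
  [70,76): 6 bp
  [76,82): 6 bp
  [82,88): 6 bp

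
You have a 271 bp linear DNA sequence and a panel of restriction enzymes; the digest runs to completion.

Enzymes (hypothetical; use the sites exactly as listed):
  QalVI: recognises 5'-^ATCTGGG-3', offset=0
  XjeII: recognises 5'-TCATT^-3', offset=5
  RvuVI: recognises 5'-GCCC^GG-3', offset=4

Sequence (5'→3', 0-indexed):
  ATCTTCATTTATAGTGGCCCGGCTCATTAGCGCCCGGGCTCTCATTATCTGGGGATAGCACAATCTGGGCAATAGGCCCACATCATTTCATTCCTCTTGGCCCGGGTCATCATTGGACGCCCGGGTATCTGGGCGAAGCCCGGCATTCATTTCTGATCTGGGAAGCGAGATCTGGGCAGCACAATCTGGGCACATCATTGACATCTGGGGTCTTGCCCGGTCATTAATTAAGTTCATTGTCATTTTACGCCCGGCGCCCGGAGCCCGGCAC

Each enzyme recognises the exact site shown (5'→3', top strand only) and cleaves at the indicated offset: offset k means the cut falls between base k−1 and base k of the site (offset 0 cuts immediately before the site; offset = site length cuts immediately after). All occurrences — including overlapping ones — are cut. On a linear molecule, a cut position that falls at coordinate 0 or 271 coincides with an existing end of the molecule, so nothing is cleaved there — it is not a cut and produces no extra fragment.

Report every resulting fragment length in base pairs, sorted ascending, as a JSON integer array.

Site scan:
  QalVI ATCTGGG/0: at [46, 62, 126, 155, 169, 183, 202] ⇒ [46, 62, 126, 155, 169, 183, 202]
  XjeII TCATT/5: at [4, 23, 41, 82, 87, 109, 146, 194, 220, 233, 239] ⇒ [9, 28, 46, 87, 92, 114, 151, 199, 225, 238, 244]
  RvuVI GCCCGG/4: at [16, 31, 99, 118, 137, 214, 248, 255, 262] ⇒ [20, 35, 103, 122, 141, 218, 252, 259, 266]

Pooled cuts: [9, 20, 28, 35, 46, 62, 87, 92, 103, 114, 122, 126, 141, 151, 155, 169, 183, 199, 202, 218, 225, 238, 244, 252, 259, 266]

Fragments:
  [0,9): 9 bp
  [9,20): 11 bp
  [20,28): 8 bp
  [28,35): 7 bp
  [35,46): 11 bp
  [46,62): 16 bp
  [62,87): 25 bp
  [87,92): 5 bp
  [92,103): 11 bp
  [103,114): 11 bp
  [114,122): 8 bp
  [122,126): 4 bp
  [126,141): 15 bp
  [141,151): 10 bp
  [151,155): 4 bp
  [155,169): 14 bp
  [169,183): 14 bp
  [183,199): 16 bp
  [199,202): 3 bp
  [202,218): 16 bp
  [218,225): 7 bp
  [225,238): 13 bp
  [238,244): 6 bp
  [244,252): 8 bp
  [252,259): 7 bp
  [259,266): 7 bp
  [266,271): 5 bp

[3,4,4,5,5,6,7,7,7,7,8,8,8,9,10,11,11,11,11,13,14,14,15,16,16,16,25]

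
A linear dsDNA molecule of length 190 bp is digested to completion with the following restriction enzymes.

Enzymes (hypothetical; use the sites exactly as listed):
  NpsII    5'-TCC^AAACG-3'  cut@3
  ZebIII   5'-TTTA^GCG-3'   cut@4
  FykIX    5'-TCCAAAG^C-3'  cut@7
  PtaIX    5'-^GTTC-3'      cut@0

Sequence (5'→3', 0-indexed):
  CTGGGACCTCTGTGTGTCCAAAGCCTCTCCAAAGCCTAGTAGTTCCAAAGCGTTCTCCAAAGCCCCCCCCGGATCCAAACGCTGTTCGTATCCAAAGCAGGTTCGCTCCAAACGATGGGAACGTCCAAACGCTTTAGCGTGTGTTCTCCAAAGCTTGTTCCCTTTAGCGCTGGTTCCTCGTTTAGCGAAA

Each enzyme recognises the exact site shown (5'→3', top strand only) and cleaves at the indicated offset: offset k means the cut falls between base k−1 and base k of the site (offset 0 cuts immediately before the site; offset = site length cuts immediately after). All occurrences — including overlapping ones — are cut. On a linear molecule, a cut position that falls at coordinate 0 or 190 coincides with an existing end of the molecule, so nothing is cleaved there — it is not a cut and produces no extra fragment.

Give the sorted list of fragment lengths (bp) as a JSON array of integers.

Per-enzyme occurrences:
  NpsII TCCAAACG/3: at [73, 106, 123] ⇒ [76, 109, 126]
  ZebIII TTTAGCG/4: at [132, 162, 180] ⇒ [136, 166, 184]
  FykIX TCCAAAGC/7: at [16, 27, 43, 55, 90, 146] ⇒ [23, 34, 50, 62, 97, 153]
  PtaIX GTTC/0: at [41, 51, 83, 100, 142, 156, 172] ⇒ [41, 51, 83, 100, 142, 156, 172]

Pooled cuts: [23, 34, 41, 50, 51, 62, 76, 83, 97, 100, 109, 126, 136, 142, 153, 156, 166, 172, 184]

Fragments:
  [0,23): 23 bp
  [23,34): 11 bp
  [34,41): 7 bp
  [41,50): 9 bp
  [50,51): 1 bp
  [51,62): 11 bp
  [62,76): 14 bp
  [76,83): 7 bp
  [83,97): 14 bp
  [97,100): 3 bp
  [100,109): 9 bp
  [109,126): 17 bp
  [126,136): 10 bp
  [136,142): 6 bp
  [142,153): 11 bp
  [153,156): 3 bp
  [156,166): 10 bp
  [166,172): 6 bp
  [172,184): 12 bp
  [184,190): 6 bp

[1,3,3,6,6,6,7,7,9,9,10,10,11,11,11,12,14,14,17,23]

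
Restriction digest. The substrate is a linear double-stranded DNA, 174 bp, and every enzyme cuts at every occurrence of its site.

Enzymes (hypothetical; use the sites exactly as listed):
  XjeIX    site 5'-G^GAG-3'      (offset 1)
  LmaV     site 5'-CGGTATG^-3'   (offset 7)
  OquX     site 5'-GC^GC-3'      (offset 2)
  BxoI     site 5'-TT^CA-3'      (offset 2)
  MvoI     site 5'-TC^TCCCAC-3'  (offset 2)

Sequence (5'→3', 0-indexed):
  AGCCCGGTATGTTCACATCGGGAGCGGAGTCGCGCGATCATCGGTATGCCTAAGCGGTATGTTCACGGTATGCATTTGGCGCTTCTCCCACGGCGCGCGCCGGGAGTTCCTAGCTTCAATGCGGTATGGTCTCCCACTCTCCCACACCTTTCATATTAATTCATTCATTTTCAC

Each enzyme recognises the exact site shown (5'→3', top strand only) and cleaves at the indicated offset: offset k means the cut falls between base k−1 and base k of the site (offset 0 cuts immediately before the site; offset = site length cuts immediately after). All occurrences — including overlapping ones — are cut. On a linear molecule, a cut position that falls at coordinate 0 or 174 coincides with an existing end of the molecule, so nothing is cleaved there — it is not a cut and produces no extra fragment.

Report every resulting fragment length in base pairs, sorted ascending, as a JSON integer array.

Scan for sites:
  XjeIX GGAG/1: at [20, 25, 102] ⇒ [21, 26, 103]
  LmaV CGGTATG/7: at [4, 41, 54, 65, 121] ⇒ [11, 48, 61, 72, 128]
  OquX GCGC/2: at [31, 78, 92, 94, 96] ⇒ [33, 80, 94, 96, 98]
  BxoI TTCA/2: at [11, 61, 114, 149, 159, 163, 169] ⇒ [13, 63, 116, 151, 161, 165, 171]
  MvoI TCTCCCAC/2: at [83, 129, 137] ⇒ [85, 131, 139]

Pooled cuts: [11, 13, 21, 26, 33, 48, 61, 63, 72, 80, 85, 94, 96, 98, 103, 116, 128, 131, 139, 151, 161, 165, 171]

Fragment lengths:
  [0,11): 11 bp
  [11,13): 2 bp
  [13,21): 8 bp
  [21,26): 5 bp
  [26,33): 7 bp
  [33,48): 15 bp
  [48,61): 13 bp
  [61,63): 2 bp
  [63,72): 9 bp
  [72,80): 8 bp
  [80,85): 5 bp
  [85,94): 9 bp
  [94,96): 2 bp
  [96,98): 2 bp
  [98,103): 5 bp
  [103,116): 13 bp
  [116,128): 12 bp
  [128,131): 3 bp
  [131,139): 8 bp
  [139,151): 12 bp
  [151,161): 10 bp
  [161,165): 4 bp
  [165,171): 6 bp
  [171,174): 3 bp

[2,2,2,2,3,3,4,5,5,5,6,7,8,8,8,9,9,10,11,12,12,13,13,15]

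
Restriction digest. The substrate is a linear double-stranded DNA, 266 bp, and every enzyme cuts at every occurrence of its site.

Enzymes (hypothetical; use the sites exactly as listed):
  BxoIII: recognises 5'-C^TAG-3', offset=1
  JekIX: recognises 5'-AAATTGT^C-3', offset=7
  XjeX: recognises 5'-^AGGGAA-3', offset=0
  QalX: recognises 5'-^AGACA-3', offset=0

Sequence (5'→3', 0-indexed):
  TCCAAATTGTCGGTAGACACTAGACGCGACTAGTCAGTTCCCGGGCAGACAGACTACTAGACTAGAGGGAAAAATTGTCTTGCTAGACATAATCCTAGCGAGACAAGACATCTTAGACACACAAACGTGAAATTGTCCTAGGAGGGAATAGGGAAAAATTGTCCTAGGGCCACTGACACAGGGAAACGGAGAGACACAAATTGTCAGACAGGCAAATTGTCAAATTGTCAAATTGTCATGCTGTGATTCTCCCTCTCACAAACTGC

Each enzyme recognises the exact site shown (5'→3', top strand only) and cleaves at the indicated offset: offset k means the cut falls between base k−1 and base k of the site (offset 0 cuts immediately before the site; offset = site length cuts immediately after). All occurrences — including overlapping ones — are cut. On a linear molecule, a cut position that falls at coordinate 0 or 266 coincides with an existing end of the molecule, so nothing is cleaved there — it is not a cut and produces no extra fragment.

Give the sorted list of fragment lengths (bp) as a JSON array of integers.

[1,1,2,2,3,4,4,5,5,5,5,6,7,8,8,9,10,10,11,11,12,13,13,13,15,15,16,22,30]

Per-enzyme occurrences:
  BxoIII (CTAG, off=1): starts [19, 29, 56, 61, 82, 94, 137, 163] → cuts [20, 30, 57, 62, 83, 95, 138, 164]
  JekIX (AAATTGTC, off=7): starts [3, 71, 129, 155, 197, 213, 221, 229] → cuts [10, 78, 136, 162, 204, 220, 228, 236]
  XjeX (AGGGAA, off=0): starts [65, 142, 149, 179] → cuts [65, 142, 149, 179]
  QalX (AGACA, off=0): starts [14, 46, 84, 100, 105, 114, 191, 205] → cuts [14, 46, 84, 100, 105, 114, 191, 205]

All cut coordinates (distinct, sorted): [10, 14, 20, 30, 46, 57, 62, 65, 78, 83, 84, 95, 100, 105, 114, 136, 138, 142, 149, 162, 164, 179, 191, 204, 205, 220, 228, 236]

Fragment lengths:
  [0,10): 10 bp
  [10,14): 4 bp
  [14,20): 6 bp
  [20,30): 10 bp
  [30,46): 16 bp
  [46,57): 11 bp
  [57,62): 5 bp
  [62,65): 3 bp
  [65,78): 13 bp
  [78,83): 5 bp
  [83,84): 1 bp
  [84,95): 11 bp
  [95,100): 5 bp
  [100,105): 5 bp
  [105,114): 9 bp
  [114,136): 22 bp
  [136,138): 2 bp
  [138,142): 4 bp
  [142,149): 7 bp
  [149,162): 13 bp
  [162,164): 2 bp
  [164,179): 15 bp
  [179,191): 12 bp
  [191,204): 13 bp
  [204,205): 1 bp
  [205,220): 15 bp
  [220,228): 8 bp
  [228,236): 8 bp
  [236,266): 30 bp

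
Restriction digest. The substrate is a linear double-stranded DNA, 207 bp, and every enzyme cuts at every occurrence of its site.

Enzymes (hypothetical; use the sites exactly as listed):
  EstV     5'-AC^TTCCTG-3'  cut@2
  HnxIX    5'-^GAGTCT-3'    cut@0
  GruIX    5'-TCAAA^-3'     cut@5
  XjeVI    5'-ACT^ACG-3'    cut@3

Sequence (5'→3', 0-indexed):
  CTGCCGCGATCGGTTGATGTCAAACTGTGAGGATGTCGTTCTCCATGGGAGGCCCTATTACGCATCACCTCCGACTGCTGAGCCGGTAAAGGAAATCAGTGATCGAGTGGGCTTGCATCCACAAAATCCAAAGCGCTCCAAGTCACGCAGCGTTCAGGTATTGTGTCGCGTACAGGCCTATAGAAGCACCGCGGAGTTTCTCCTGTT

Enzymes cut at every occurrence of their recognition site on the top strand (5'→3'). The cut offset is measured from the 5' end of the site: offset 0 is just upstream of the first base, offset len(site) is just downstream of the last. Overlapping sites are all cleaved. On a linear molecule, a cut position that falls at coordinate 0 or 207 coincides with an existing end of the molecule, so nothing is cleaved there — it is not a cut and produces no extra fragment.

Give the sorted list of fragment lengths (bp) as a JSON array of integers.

[24,183]

Per-enzyme occurrences:
  EstV (ACTTCCTG, off=2): no sites
  HnxIX (GAGTCT, off=0): no sites
  GruIX (TCAAA, off=5): starts [19] → cuts [24]
  XjeVI (ACTACG, off=3): no sites

All cut coordinates (distinct, sorted): [24]

Fragment lengths:
  [0,24): 24 bp
  [24,207): 183 bp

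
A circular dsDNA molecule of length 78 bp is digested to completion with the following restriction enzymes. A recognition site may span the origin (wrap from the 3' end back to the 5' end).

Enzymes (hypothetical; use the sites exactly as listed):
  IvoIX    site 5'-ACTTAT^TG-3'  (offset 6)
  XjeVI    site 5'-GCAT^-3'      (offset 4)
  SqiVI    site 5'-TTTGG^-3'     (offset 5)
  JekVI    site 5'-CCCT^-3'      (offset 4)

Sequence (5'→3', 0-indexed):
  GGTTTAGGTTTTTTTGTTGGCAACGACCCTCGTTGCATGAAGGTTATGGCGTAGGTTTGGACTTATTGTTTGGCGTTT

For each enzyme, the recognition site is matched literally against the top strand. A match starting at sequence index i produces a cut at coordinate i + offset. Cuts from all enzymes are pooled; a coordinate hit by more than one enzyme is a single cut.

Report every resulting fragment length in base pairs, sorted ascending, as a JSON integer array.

Site scan:
  IvoIX ACTTATTG/6: at [60] ⇒ [66]
  XjeVI GCAT/4: at [34] ⇒ [38]
  SqiVI TTTGG/5: at [55, 68, 75] ⇒ [2, 60, 73]
  JekVI CCCT/4: at [26] ⇒ [30]

All cut coordinates (distinct, sorted): [2, 30, 38, 60, 66, 73]

Fragments:
  2→30: 28 bp
  30→38: 8 bp
  38→60: 22 bp
  60→66: 6 bp
  66→73: 7 bp
  73→2 (wrap): 78-73+2 = 7 bp

[6,7,7,8,22,28]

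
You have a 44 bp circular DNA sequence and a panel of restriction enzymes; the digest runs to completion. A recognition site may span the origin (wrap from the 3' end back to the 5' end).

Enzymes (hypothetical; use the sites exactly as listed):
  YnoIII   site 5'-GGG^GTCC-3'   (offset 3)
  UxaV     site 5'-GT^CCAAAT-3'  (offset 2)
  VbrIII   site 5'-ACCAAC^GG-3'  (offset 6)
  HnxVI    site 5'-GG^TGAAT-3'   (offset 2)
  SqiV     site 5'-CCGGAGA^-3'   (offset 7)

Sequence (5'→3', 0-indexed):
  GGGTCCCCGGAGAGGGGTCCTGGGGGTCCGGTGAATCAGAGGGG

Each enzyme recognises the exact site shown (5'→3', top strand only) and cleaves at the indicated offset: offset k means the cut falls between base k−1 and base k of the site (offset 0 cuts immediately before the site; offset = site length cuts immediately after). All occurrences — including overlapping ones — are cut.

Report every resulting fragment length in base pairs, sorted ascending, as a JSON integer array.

Scan for sites:
  YnoIII (GGGGTCC, off=3): starts [13, 22, 43] → cuts [2, 16, 25]
  UxaV (GTCCAAAT, off=2): no sites
  VbrIII (ACCAACGG, off=6): no sites
  HnxVI (GGTGAAT, off=2): starts [29] → cuts [31]
  SqiV (CCGGAGA, off=7): starts [6] → cuts [13]

Pooled cuts: [2, 13, 16, 25, 31]

Fragments:
  2→13: 11 bp
  13→16: 3 bp
  16→25: 9 bp
  25→31: 6 bp
  31→2 (wrap): 44-31+2 = 15 bp

[3,6,9,11,15]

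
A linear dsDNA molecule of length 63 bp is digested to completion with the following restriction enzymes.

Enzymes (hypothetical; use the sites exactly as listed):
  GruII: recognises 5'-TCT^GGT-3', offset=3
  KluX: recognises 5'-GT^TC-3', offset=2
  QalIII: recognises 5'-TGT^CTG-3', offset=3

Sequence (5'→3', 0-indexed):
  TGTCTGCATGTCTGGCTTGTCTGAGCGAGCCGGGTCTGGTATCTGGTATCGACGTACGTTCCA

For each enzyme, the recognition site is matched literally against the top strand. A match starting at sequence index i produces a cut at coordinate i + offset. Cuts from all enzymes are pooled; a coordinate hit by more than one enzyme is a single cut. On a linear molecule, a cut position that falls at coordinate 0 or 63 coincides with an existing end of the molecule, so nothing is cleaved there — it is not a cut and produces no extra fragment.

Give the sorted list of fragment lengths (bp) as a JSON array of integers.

Per-enzyme occurrences:
  GruII (TCTGGT, off=3): starts [34, 41] → cuts [37, 44]
  KluX (GTTC, off=2): starts [57] → cuts [59]
  QalIII (TGTCTG, off=3): starts [0, 8, 17] → cuts [3, 11, 20]

Pooled cuts: [3, 11, 20, 37, 44, 59]

Fragments:
  [0,3): 3 bp
  [3,11): 8 bp
  [11,20): 9 bp
  [20,37): 17 bp
  [37,44): 7 bp
  [44,59): 15 bp
  [59,63): 4 bp

[3,4,7,8,9,15,17]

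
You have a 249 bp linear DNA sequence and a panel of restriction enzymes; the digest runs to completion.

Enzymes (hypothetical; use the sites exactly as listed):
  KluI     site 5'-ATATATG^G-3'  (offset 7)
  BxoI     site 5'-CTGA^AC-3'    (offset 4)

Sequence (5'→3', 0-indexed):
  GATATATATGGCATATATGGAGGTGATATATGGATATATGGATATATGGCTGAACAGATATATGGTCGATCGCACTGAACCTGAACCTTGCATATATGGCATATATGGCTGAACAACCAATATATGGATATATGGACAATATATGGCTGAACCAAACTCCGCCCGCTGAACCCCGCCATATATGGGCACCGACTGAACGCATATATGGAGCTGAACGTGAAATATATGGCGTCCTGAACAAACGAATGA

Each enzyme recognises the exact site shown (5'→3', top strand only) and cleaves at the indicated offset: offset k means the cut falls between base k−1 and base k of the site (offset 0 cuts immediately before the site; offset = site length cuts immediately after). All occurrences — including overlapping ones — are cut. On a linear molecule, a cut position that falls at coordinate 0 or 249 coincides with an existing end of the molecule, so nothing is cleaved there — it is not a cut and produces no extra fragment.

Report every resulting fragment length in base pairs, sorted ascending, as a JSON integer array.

[5,5,5,6,7,8,8,8,9,9,9,10,11,11,11,12,12,13,14,14,14,14,15,19]

Site scan:
  KluI ATATATGG/7: at [3, 12, 25, 33, 41, 57, 91, 100, 119, 127, 138, 177, 200, 221] ⇒ [10, 19, 32, 40, 48, 64, 98, 107, 126, 134, 145, 184, 207, 228]
  BxoI CTGAAC/4: at [49, 74, 80, 108, 146, 165, 192, 210, 233] ⇒ [53, 78, 84, 112, 150, 169, 196, 214, 237]

All cut coordinates (distinct, sorted): [10, 19, 32, 40, 48, 53, 64, 78, 84, 98, 107, 112, 126, 134, 145, 150, 169, 184, 196, 207, 214, 228, 237]

Fragments:
  [0,10): 10 bp
  [10,19): 9 bp
  [19,32): 13 bp
  [32,40): 8 bp
  [40,48): 8 bp
  [48,53): 5 bp
  [53,64): 11 bp
  [64,78): 14 bp
  [78,84): 6 bp
  [84,98): 14 bp
  [98,107): 9 bp
  [107,112): 5 bp
  [112,126): 14 bp
  [126,134): 8 bp
  [134,145): 11 bp
  [145,150): 5 bp
  [150,169): 19 bp
  [169,184): 15 bp
  [184,196): 12 bp
  [196,207): 11 bp
  [207,214): 7 bp
  [214,228): 14 bp
  [228,237): 9 bp
  [237,249): 12 bp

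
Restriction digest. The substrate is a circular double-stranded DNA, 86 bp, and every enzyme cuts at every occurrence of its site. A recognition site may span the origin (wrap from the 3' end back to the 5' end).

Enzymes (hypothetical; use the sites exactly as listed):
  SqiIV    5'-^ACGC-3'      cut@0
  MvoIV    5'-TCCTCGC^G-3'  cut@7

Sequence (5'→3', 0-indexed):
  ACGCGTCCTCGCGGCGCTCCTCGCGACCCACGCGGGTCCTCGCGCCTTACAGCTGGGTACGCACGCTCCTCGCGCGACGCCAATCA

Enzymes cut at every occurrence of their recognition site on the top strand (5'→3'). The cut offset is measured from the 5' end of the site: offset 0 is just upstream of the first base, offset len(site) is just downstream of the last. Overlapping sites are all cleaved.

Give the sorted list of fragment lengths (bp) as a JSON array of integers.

[3,4,5,10,11,12,12,14,15]

Scan for sites:
  SqiIV (ACGC, off=0): starts [0, 29, 58, 62, 76] → cuts [0, 29, 58, 62, 76]
  MvoIV (TCCTCGCG, off=7): starts [5, 17, 36, 66] → cuts [12, 24, 43, 73]

All cut coordinates (distinct, sorted): [0, 12, 24, 29, 43, 58, 62, 73, 76]

Fragments:
  0→12: 12 bp
  12→24: 12 bp
  24→29: 5 bp
  29→43: 14 bp
  43→58: 15 bp
  58→62: 4 bp
  62→73: 11 bp
  73→76: 3 bp
  76→0 (wrap): 86-76+0 = 10 bp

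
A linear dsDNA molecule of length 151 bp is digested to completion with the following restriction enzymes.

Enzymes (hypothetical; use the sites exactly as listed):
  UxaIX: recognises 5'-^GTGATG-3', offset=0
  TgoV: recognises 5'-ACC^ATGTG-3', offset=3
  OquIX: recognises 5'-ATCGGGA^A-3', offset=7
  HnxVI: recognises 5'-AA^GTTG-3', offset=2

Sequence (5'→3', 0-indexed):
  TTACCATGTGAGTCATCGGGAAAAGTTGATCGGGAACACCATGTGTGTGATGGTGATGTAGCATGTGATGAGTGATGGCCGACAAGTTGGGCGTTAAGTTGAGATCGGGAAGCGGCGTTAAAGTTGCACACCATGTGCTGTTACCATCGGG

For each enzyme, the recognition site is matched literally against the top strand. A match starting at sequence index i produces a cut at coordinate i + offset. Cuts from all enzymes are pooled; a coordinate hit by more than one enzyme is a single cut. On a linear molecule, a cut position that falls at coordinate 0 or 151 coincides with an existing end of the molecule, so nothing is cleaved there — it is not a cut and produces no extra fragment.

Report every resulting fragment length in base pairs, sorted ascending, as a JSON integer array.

Scan for sites:
  UxaIX GTGATG/0: at [46, 52, 64, 71] ⇒ [46, 52, 64, 71]
  TgoV ACCATGTG/3: at [2, 37, 129] ⇒ [5, 40, 132]
  OquIX ATCGGGAA/7: at [14, 28, 103] ⇒ [21, 35, 110]
  HnxVI AAGTTG/2: at [22, 83, 95, 120] ⇒ [24, 85, 97, 122]

All cut coordinates (distinct, sorted): [5, 21, 24, 35, 40, 46, 52, 64, 71, 85, 97, 110, 122, 132]

Fragment lengths:
  [0,5): 5 bp
  [5,21): 16 bp
  [21,24): 3 bp
  [24,35): 11 bp
  [35,40): 5 bp
  [40,46): 6 bp
  [46,52): 6 bp
  [52,64): 12 bp
  [64,71): 7 bp
  [71,85): 14 bp
  [85,97): 12 bp
  [97,110): 13 bp
  [110,122): 12 bp
  [122,132): 10 bp
  [132,151): 19 bp

[3,5,5,6,6,7,10,11,12,12,12,13,14,16,19]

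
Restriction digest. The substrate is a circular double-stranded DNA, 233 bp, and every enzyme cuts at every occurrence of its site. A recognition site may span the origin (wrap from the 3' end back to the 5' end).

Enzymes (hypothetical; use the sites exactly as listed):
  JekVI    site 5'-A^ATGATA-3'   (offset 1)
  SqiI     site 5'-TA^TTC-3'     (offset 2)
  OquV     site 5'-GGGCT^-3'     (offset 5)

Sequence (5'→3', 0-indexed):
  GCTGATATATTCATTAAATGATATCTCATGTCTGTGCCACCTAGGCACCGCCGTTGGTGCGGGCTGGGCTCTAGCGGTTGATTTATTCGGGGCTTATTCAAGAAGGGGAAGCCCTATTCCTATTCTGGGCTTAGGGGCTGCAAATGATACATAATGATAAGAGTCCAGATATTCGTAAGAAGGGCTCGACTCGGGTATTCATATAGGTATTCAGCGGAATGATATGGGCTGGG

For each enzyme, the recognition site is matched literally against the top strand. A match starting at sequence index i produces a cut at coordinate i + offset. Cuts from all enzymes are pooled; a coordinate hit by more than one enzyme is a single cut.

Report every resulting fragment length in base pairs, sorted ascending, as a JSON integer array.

Site scan:
  JekVI (AATGATA, off=1): starts [16, 142, 152, 217] → cuts [17, 143, 153, 218]
  SqiI (TATTC, off=2): starts [7, 83, 94, 114, 120, 169, 195, 207] → cuts [9, 85, 96, 116, 122, 171, 197, 209]
  OquV (GGGCT, off=5): starts [60, 65, 89, 126, 134, 181, 225, 231] → cuts [3, 65, 70, 94, 131, 139, 186, 230]

Pooled cuts: [3, 9, 17, 65, 70, 85, 94, 96, 116, 122, 131, 139, 143, 153, 171, 186, 197, 209, 218, 230]

Fragments:
  3→9: 6 bp
  9→17: 8 bp
  17→65: 48 bp
  65→70: 5 bp
  70→85: 15 bp
  85→94: 9 bp
  94→96: 2 bp
  96→116: 20 bp
  116→122: 6 bp
  122→131: 9 bp
  131→139: 8 bp
  139→143: 4 bp
  143→153: 10 bp
  153→171: 18 bp
  171→186: 15 bp
  186→197: 11 bp
  197→209: 12 bp
  209→218: 9 bp
  218→230: 12 bp
  230→3 (wrap): 233-230+3 = 6 bp

[2,4,5,6,6,6,8,8,9,9,9,10,11,12,12,15,15,18,20,48]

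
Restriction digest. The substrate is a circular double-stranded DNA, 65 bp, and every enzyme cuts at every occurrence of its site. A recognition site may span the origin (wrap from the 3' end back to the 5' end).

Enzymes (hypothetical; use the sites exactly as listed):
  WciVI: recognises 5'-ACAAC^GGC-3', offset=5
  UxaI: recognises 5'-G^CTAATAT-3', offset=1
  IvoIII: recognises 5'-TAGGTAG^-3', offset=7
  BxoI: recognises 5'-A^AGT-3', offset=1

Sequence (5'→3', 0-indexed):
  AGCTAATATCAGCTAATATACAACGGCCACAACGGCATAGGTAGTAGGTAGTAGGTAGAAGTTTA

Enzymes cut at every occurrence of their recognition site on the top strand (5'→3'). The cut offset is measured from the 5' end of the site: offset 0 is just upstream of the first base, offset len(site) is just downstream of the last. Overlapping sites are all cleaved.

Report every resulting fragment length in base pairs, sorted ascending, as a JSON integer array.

[1,7,7,8,9,10,11,12]

Per-enzyme occurrences:
  WciVI (ACAACGGC, off=5): starts [19, 28] → cuts [24, 33]
  UxaI (GCTAATAT, off=1): starts [1, 11] → cuts [2, 12]
  IvoIII (TAGGTAG, off=7): starts [37, 44, 51] → cuts [44, 51, 58]
  BxoI (AAGT, off=1): starts [58] → cuts [59]

Pooled cuts: [2, 12, 24, 33, 44, 51, 58, 59]

Fragment lengths:
  2→12: 10 bp
  12→24: 12 bp
  24→33: 9 bp
  33→44: 11 bp
  44→51: 7 bp
  51→58: 7 bp
  58→59: 1 bp
  59→2 (wrap): 65-59+2 = 8 bp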